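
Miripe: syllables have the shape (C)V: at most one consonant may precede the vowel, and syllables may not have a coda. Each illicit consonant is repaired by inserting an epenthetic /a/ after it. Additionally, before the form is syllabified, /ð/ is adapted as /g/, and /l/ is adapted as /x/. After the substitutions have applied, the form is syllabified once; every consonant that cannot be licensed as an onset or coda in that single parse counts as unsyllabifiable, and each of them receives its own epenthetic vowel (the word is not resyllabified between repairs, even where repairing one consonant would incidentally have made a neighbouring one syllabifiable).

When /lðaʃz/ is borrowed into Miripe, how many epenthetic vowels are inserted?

3

After substitution the input is /xgaʃz/.
The unsyllabifiable consonants are /x/, /ʃ/, /z/; each receives one epenthetic vowel.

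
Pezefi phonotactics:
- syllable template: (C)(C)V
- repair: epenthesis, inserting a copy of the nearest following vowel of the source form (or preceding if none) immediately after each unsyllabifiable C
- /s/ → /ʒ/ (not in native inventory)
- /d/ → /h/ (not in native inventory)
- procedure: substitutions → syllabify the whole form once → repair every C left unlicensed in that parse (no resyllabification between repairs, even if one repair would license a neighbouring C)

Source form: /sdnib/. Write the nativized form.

ʒihnibi

Substitution: /s/ → /ʒ/, /d/ → /h/, giving /ʒhnib/.
Syllabifying with onset maximization leaves /ʒ/, /b/ stranded (no codas are permitted; onsets may contain at most 2 consonants).
Each unlicensed consonant becomes the onset of a new syllable: /ʒ/ → /ʒi/, /b/ → /bi/.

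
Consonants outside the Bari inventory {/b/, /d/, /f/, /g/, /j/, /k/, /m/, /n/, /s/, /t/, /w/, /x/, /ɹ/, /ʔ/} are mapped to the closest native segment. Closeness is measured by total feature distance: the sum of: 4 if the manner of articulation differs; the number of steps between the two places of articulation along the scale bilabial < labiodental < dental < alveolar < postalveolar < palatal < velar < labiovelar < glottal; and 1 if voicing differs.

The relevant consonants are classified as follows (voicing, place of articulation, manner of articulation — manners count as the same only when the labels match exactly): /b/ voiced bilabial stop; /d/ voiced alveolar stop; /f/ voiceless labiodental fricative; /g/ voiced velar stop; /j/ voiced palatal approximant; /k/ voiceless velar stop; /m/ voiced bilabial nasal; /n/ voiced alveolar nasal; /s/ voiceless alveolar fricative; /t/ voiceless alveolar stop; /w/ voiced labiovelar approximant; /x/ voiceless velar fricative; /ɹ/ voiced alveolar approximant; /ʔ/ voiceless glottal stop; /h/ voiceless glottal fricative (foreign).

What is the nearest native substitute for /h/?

/x/ is closest: same manner (fricative), place distance 2 (glottal→velar), same voicing; total 2. Next closest is /ʔ/ at distance 4.

x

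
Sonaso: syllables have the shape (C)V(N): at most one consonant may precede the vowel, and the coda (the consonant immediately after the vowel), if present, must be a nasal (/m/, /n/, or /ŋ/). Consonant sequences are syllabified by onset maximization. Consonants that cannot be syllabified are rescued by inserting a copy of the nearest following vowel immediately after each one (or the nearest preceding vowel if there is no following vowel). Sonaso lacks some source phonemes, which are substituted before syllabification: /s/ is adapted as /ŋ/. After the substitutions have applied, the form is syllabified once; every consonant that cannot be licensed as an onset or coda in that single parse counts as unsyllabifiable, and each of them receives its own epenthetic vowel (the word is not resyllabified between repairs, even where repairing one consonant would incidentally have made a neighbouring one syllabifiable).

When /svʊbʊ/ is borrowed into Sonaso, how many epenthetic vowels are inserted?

1

After substitution the input is /ŋvʊbʊ/.
The unsyllabifiable consonants are /ŋ/; each receives one epenthetic vowel.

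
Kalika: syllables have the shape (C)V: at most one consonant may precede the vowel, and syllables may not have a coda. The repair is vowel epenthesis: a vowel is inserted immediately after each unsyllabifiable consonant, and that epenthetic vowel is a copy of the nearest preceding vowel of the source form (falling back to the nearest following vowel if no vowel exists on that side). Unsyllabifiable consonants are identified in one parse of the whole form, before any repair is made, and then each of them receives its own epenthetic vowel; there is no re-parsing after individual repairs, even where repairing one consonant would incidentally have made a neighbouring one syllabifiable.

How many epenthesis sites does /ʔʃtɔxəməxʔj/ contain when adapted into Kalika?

The unsyllabifiable consonants are /ʔ/, /ʃ/, /x/, /ʔ/, /j/; each receives one epenthetic vowel.

5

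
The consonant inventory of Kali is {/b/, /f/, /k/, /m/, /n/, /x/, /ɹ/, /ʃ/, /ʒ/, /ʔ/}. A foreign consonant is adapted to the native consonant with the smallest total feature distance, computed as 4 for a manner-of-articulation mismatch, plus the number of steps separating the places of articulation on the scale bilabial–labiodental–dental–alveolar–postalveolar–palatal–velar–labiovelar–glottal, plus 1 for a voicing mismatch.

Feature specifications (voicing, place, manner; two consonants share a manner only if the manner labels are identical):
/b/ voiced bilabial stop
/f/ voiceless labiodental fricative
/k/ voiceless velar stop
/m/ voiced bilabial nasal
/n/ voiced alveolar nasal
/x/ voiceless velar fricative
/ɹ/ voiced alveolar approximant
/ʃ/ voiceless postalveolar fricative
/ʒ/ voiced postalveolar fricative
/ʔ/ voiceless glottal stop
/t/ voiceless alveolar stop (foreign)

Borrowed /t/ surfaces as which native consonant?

/k/ is closest: same manner (stop), place distance 3 (alveolar→velar), same voicing; total 3. Next closest is /b/ at distance 4.

k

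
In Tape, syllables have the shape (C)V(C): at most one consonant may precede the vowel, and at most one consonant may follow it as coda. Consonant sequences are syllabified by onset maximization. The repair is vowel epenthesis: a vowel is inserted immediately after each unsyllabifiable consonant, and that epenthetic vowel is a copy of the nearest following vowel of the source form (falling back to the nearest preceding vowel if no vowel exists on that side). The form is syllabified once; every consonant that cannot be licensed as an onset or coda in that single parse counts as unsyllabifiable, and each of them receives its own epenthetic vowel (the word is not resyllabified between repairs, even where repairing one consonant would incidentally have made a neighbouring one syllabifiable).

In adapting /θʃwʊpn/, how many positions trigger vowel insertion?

3

The unsyllabifiable consonants are /θ/, /ʃ/, /n/; each receives one epenthetic vowel.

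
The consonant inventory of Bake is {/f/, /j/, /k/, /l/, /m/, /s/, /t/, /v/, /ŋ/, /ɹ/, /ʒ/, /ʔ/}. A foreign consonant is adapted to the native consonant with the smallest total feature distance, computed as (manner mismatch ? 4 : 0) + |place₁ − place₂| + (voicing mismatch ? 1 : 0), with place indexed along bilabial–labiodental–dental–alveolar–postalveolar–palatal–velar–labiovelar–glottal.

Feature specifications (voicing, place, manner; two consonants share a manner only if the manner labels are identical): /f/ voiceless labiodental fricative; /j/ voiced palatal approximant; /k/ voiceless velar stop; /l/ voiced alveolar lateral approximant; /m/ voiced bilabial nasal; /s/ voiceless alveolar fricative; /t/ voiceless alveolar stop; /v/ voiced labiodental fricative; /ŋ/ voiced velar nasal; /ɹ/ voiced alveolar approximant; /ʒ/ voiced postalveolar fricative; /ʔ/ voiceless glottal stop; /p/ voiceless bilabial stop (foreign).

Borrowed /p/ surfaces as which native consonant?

/t/ is closest: same manner (stop), place distance 3 (bilabial→alveolar), same voicing; total 3. Next closest is /f/ at distance 5.

t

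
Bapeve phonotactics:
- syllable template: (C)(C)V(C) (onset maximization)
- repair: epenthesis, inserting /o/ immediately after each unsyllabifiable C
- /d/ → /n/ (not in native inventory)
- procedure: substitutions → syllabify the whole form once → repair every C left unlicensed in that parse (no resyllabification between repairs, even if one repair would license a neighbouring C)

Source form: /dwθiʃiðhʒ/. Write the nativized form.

nowθiʃiðhoʒo

Substitution: /d/ → /n/, giving /nwθiʃiðhʒ/.
Under (C)(C)V(C), the unsyllabifiable consonants are /n/, /h/, /ʒ/ (at most one coda consonant is licensed; onsets may contain at most 2 consonants).
Epenthesis after each stranded consonant: /n/ → /no/, /h/ → /ho/, /ʒ/ → /ʒo/.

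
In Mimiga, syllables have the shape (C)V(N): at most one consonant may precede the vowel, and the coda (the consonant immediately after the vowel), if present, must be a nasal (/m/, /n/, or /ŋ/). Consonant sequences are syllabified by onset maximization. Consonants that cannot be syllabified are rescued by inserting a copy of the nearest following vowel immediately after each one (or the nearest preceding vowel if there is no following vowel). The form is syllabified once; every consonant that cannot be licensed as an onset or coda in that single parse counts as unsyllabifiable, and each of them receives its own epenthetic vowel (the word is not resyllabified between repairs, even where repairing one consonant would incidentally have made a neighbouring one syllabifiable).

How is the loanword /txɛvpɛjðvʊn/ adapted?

The consonants /t/, /v/, /j/, /ð/ cannot be parsed into a legal (C)V(N) syllable (only a nasal (/m/, /n/, or /ŋ/) is licensed in coda position; onsets are limited to one consonant).
Epenthesis after each stranded consonant: /t/ → /tɛ/, /v/ → /vɛ/, /j/ → /jʊ/, /ð/ → /ðʊ/.

tɛxɛvɛpɛjʊðʊvʊn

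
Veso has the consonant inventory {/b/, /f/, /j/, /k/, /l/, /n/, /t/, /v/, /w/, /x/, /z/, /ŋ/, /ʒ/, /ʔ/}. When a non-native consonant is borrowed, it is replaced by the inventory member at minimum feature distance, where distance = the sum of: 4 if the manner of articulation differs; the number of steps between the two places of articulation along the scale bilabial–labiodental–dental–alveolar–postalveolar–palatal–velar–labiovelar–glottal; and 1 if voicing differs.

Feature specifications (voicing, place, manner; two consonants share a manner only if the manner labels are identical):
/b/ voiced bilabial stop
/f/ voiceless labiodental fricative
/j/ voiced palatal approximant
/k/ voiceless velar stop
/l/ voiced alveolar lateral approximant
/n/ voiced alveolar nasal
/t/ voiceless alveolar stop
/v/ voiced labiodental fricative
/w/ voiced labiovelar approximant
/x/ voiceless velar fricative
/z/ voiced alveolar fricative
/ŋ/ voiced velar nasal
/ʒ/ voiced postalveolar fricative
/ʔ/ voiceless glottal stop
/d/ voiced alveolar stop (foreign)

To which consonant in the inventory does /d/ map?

/t/ is closest: same manner (stop), place distance 0 (alveolar→alveolar), voicing differs (+1); total 1. Next closest is /b/ at distance 3.

t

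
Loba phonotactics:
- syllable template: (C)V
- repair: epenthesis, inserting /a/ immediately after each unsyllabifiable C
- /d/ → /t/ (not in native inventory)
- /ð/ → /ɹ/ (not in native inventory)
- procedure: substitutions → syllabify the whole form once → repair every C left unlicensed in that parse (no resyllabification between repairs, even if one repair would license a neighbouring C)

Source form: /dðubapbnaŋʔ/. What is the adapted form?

Substitution: /d/ → /t/, /ð/ → /ɹ/, giving /tɹubapbnaŋʔ/.
Syllabifying with onset maximization leaves /t/, /p/, /b/, /ŋ/, /ʔ/ stranded (no codas are permitted; onsets are limited to one consonant).
Inserting the epenthetic vowel yields /t/ → /ta/, /p/ → /pa/, /b/ → /ba/, /ŋ/ → /ŋa/, /ʔ/ → /ʔa/.

taɹubapabanaŋaʔa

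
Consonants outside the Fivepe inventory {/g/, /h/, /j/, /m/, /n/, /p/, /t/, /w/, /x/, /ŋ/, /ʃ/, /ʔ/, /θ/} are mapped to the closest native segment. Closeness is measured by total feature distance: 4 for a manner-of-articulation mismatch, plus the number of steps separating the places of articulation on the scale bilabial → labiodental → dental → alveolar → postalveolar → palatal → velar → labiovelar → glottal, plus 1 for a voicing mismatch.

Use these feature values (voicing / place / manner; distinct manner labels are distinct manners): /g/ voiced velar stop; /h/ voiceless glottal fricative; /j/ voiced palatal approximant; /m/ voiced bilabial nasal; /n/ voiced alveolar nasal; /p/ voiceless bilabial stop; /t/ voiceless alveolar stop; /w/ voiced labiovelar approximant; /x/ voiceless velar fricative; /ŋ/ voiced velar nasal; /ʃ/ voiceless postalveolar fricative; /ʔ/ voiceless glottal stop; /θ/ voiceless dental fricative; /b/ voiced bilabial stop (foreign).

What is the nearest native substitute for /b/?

/p/ is closest: same manner (stop), place distance 0 (bilabial→bilabial), voicing differs (+1); total 1. Next closest is /m/ at distance 4.

p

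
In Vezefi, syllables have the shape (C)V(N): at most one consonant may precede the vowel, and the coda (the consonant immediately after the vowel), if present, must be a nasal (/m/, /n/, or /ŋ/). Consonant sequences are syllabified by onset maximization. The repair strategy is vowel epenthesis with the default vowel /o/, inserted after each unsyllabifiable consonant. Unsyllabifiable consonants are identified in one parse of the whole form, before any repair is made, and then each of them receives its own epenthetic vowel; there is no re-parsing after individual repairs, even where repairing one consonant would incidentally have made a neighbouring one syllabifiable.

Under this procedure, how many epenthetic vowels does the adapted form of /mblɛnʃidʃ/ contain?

4

The unsyllabifiable consonants are /m/, /b/, /d/, /ʃ/; each receives one epenthetic vowel.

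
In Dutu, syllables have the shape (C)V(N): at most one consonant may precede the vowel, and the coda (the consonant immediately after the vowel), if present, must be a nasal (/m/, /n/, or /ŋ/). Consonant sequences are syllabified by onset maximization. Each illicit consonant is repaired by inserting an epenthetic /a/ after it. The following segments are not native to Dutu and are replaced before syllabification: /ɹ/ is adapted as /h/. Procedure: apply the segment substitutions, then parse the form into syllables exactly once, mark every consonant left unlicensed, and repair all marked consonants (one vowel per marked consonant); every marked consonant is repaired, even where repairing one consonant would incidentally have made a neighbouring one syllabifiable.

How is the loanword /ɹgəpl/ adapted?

Substitution: /ɹ/ → /h/, giving /hgəpl/.
The consonants /h/, /p/, /l/ cannot be parsed into a legal (C)V(N) syllable (only a nasal (/m/, /n/, or /ŋ/) is licensed in coda position; onsets are limited to one consonant).
Each unlicensed consonant becomes the onset of a new syllable: /h/ → /ha/, /p/ → /pa/, /l/ → /la/.

hagəpala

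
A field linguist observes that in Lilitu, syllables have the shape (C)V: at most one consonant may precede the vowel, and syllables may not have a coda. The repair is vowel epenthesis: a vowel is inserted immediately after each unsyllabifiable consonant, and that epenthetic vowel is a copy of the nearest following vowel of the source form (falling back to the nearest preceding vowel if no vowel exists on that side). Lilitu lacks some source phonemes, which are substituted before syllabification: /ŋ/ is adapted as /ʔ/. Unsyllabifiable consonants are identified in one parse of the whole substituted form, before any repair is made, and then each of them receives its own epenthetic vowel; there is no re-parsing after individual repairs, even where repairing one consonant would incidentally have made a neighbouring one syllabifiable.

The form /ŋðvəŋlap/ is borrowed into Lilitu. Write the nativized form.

ʔəðəvəʔalapa

Substitution: /ŋ/ → /ʔ/, giving /ʔðvəʔlap/.
Syllabifying with onset maximization leaves /ʔ/, /ð/, /ʔ/, /p/ stranded (no codas are permitted; onsets are limited to one consonant).
Each unlicensed consonant becomes the onset of a new syllable: /ʔ/ → /ʔə/, /ð/ → /ðə/, /ʔ/ → /ʔa/, /p/ → /pa/.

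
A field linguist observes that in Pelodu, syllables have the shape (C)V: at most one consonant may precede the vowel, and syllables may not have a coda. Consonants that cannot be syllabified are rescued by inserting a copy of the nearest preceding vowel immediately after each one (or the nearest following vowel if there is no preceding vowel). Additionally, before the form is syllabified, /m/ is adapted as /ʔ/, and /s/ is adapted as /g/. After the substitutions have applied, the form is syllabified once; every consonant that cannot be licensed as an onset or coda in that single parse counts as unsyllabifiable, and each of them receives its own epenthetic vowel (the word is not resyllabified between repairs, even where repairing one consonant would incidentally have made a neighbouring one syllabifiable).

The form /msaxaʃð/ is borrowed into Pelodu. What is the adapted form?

ʔagaxaʃaða

Substitution: /m/ → /ʔ/, /s/ → /g/, giving /ʔgaxaʃð/.
The consonants /ʔ/, /ʃ/, /ð/ cannot be parsed into a legal (C)V syllable (no codas are permitted; onsets are limited to one consonant).
Epenthesis after each stranded consonant: /ʔ/ → /ʔa/, /ʃ/ → /ʃa/, /ð/ → /ða/.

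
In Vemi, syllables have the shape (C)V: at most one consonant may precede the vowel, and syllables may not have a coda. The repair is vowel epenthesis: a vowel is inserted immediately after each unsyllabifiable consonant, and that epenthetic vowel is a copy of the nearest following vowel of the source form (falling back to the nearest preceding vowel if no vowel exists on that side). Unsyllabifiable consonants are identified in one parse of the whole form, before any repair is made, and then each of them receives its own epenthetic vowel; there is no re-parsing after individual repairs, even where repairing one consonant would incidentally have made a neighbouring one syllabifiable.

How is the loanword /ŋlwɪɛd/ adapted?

ŋɪlɪwɪɛdɛ

Under (C)V, the unsyllabifiable consonants are /ŋ/, /l/, /d/ (no codas are permitted; onsets are limited to one consonant).
Each unlicensed consonant becomes the onset of a new syllable: /ŋ/ → /ŋɪ/, /l/ → /lɪ/, /d/ → /dɛ/.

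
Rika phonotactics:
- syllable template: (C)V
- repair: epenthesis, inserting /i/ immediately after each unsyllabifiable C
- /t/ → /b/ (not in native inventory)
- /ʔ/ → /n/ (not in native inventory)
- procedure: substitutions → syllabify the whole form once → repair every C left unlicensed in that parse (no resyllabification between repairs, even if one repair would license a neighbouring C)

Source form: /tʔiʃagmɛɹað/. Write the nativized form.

Substitution: /t/ → /b/, /ʔ/ → /n/, giving /bniʃagmɛɹað/.
Syllabifying with onset maximization leaves /b/, /g/, /ð/ stranded (no codas are permitted; onsets are limited to one consonant).
Each unlicensed consonant becomes the onset of a new syllable: /b/ → /bi/, /g/ → /gi/, /ð/ → /ði/.

biniʃagimɛɹaði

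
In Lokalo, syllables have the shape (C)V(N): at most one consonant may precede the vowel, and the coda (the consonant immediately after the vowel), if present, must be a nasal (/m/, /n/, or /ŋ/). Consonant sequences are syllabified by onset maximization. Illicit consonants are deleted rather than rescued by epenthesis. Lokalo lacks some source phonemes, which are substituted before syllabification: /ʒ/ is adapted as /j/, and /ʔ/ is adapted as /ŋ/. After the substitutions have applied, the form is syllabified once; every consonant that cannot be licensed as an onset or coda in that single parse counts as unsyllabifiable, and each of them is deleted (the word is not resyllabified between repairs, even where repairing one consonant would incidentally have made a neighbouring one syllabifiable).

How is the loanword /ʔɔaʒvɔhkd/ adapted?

ŋɔavɔ

Substitution: /ʔ/ → /ŋ/, /ʒ/ → /j/, giving /ŋɔajvɔhkd/.
Under (C)V(N), the unsyllabifiable consonants are /j/, /h/, /k/, /d/ (only a nasal (/m/, /n/, or /ŋ/) is licensed in coda position; onsets are limited to one consonant).
Each unlicensed consonant is deleted: /j/, /h/, /k/, /d/.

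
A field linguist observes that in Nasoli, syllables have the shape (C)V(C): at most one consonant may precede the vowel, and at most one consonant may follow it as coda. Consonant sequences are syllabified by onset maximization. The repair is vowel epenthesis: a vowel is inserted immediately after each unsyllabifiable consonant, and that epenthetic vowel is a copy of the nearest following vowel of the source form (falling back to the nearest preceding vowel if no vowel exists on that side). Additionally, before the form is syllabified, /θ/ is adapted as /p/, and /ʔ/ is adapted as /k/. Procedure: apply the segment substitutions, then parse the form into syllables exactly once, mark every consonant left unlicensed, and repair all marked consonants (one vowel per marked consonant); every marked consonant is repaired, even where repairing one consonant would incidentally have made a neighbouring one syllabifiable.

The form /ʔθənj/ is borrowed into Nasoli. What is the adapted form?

Substitution: /ʔ/ → /k/, /θ/ → /p/, giving /kpənj/.
Under (C)V(C), the unsyllabifiable consonants are /k/, /j/ (at most one coda consonant is licensed; onsets are limited to one consonant).
Each unlicensed consonant becomes the onset of a new syllable: /k/ → /kə/, /j/ → /jə/.

kəpənjə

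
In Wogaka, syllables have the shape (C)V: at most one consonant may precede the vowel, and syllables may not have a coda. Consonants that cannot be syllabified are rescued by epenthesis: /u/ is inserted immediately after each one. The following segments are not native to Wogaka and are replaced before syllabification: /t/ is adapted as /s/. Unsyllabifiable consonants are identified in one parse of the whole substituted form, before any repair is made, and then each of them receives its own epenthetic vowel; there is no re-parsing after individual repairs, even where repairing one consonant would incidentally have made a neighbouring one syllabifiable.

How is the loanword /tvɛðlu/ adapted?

suvɛðulu

Substitution: /t/ → /s/, giving /svɛðlu/.
The consonants /s/, /ð/ cannot be parsed into a legal (C)V syllable (no codas are permitted; onsets are limited to one consonant).
Epenthesis after each stranded consonant: /s/ → /su/, /ð/ → /ðu/.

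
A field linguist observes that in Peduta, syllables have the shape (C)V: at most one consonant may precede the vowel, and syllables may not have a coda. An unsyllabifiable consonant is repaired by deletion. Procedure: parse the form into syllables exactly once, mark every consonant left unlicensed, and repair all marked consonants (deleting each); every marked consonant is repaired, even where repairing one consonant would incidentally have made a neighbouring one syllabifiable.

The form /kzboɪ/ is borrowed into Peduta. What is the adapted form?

boɪ

Syllabifying with onset maximization leaves /k/, /z/ stranded (no codas are permitted; onsets are limited to one consonant).
Deleting the stranded consonants removes /k/, /z/.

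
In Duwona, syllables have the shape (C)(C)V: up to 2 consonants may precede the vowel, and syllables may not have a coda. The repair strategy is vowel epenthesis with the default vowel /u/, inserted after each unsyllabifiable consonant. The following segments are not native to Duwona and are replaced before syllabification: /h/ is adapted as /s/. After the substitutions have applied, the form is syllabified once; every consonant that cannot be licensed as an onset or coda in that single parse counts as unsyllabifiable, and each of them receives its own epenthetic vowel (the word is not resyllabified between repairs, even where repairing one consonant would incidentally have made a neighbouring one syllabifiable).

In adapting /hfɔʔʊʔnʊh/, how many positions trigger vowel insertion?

1

After substitution the input is /sfɔʔʊʔnʊs/.
The unsyllabifiable consonants are /s/; each receives one epenthetic vowel.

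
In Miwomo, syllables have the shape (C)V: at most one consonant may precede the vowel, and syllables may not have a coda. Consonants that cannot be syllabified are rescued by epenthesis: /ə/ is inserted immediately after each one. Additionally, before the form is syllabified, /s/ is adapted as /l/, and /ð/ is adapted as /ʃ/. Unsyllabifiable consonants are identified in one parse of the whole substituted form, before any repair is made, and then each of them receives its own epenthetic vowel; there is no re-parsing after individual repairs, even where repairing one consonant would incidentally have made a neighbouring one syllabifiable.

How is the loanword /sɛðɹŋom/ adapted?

Substitution: /s/ → /l/, /ð/ → /ʃ/, giving /lɛʃɹŋom/.
The consonants /ʃ/, /ɹ/, /m/ cannot be parsed into a legal (C)V syllable (no codas are permitted; onsets are limited to one consonant).
Inserting the epenthetic vowel yields /ʃ/ → /ʃə/, /ɹ/ → /ɹə/, /m/ → /mə/.

lɛʃəɹəŋomə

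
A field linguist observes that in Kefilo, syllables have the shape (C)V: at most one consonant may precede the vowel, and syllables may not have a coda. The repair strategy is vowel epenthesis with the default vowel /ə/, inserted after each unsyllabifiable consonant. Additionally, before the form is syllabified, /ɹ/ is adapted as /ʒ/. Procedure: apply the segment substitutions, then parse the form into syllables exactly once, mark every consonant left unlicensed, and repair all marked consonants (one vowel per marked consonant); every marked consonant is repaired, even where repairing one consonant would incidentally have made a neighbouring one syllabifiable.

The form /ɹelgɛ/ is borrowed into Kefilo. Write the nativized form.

ʒeləgɛ

Substitution: /ɹ/ → /ʒ/, giving /ʒelgɛ/.
Syllabifying with onset maximization leaves /l/ stranded (no codas are permitted; onsets are limited to one consonant).
Epenthesis after each stranded consonant: /l/ → /lə/.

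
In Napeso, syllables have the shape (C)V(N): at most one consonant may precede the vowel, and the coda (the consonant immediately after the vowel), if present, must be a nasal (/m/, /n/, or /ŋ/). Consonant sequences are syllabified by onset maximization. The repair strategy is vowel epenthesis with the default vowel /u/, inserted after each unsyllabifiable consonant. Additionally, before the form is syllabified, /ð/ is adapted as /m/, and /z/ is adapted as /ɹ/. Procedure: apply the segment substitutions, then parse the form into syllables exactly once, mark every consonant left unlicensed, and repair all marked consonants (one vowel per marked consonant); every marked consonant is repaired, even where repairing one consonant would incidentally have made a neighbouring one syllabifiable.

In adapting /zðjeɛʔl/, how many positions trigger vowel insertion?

After substitution the input is /ɹmjeɛʔl/.
The unsyllabifiable consonants are /ɹ/, /m/, /ʔ/, /l/; each receives one epenthetic vowel.

4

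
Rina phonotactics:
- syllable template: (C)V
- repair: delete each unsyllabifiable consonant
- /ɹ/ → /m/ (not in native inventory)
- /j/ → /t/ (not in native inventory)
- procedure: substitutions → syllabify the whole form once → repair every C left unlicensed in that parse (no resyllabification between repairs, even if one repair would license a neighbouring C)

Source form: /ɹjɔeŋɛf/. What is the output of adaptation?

Substitution: /ɹ/ → /m/, /j/ → /t/, giving /mtɔeŋɛf/.
Syllabifying with onset maximization leaves /m/, /f/ stranded (no codas are permitted; onsets are limited to one consonant).
Each unlicensed consonant is deleted: /m/, /f/.

tɔeŋɛ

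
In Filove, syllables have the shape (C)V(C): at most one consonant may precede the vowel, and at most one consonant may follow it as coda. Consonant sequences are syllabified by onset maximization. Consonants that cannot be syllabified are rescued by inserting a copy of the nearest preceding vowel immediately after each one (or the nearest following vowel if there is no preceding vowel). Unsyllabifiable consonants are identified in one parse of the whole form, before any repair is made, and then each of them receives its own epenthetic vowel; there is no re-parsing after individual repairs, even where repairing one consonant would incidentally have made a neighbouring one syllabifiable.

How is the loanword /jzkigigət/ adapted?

jizikigigət

The consonants /j/, /z/ cannot be parsed into a legal (C)V(C) syllable (at most one coda consonant is licensed; onsets are limited to one consonant).
Epenthesis after each stranded consonant: /j/ → /ji/, /z/ → /zi/.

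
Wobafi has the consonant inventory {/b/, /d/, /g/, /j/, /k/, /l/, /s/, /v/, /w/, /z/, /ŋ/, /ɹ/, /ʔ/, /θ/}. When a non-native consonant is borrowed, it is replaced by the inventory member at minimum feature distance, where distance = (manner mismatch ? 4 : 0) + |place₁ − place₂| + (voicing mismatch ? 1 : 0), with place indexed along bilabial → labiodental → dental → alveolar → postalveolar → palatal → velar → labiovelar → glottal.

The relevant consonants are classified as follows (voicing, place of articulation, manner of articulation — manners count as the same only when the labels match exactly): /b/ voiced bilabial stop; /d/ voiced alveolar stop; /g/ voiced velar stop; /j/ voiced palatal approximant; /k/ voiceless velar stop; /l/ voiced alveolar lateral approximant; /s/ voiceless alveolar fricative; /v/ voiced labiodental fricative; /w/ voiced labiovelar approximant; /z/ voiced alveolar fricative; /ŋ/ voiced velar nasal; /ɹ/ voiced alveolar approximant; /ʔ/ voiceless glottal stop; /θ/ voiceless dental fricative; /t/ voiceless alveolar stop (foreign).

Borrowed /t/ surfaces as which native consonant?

/d/ is closest: same manner (stop), place distance 0 (alveolar→alveolar), voicing differs (+1); total 1. Next closest is /k/ at distance 3.

d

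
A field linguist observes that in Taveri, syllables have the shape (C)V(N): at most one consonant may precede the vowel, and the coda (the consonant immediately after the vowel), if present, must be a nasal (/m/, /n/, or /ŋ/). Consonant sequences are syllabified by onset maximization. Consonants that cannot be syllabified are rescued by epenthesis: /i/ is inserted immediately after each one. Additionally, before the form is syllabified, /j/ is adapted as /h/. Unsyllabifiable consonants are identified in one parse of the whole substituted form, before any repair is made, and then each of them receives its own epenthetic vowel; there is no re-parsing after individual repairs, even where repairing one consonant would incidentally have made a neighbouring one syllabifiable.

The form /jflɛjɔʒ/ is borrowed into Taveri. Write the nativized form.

Substitution: /j/ → /h/, giving /hflɛhɔʒ/.
The consonants /h/, /f/, /ʒ/ cannot be parsed into a legal (C)V(N) syllable (only a nasal (/m/, /n/, or /ŋ/) is licensed in coda position; onsets are limited to one consonant).
Inserting the epenthetic vowel yields /h/ → /hi/, /f/ → /fi/, /ʒ/ → /ʒi/.

hifilɛhɔʒi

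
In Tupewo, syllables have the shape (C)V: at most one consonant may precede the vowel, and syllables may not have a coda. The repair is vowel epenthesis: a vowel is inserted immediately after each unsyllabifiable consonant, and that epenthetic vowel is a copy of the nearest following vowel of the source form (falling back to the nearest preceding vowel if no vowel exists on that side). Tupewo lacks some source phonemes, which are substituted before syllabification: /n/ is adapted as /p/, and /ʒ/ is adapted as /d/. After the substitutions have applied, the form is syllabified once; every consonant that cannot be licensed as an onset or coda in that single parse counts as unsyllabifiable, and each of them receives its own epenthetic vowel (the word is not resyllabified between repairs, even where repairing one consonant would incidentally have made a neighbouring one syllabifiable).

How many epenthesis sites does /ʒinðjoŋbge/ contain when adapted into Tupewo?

4

After substitution the input is /dipðjoŋbge/.
The unsyllabifiable consonants are /p/, /ð/, /ŋ/, /b/; each receives one epenthetic vowel.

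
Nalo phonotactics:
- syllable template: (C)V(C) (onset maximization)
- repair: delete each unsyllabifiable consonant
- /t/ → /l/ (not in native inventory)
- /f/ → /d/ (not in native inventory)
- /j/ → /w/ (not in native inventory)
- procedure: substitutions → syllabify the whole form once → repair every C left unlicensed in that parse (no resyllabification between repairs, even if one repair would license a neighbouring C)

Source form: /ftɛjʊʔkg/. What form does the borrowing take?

Substitution: /f/ → /d/, /t/ → /l/, /j/ → /w/, giving /dlɛwʊʔkg/.
Syllabifying with onset maximization leaves /d/, /k/, /g/ stranded (at most one coda consonant is licensed; onsets are limited to one consonant).
Deleting the stranded consonants removes /d/, /k/, /g/.

lɛwʊʔ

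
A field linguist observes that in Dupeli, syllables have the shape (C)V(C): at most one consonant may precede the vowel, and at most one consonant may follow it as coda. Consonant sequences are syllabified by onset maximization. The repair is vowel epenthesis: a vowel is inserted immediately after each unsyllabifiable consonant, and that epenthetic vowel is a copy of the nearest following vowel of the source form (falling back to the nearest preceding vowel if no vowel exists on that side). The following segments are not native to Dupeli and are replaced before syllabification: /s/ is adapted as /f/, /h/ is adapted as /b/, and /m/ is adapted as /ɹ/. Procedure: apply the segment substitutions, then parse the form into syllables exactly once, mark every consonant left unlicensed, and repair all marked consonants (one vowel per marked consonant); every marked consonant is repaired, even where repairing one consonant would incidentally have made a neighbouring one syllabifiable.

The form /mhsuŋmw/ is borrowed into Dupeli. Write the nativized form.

Substitution: /m/ → /ɹ/, /h/ → /b/, /s/ → /f/, giving /ɹbfuŋɹw/.
Under (C)V(C), the unsyllabifiable consonants are /ɹ/, /b/, /ɹ/, /w/ (at most one coda consonant is licensed; onsets are limited to one consonant).
Each unlicensed consonant becomes the onset of a new syllable: /ɹ/ → /ɹu/, /b/ → /bu/, /ɹ/ → /ɹu/, /w/ → /wu/.

ɹubufuŋɹuwu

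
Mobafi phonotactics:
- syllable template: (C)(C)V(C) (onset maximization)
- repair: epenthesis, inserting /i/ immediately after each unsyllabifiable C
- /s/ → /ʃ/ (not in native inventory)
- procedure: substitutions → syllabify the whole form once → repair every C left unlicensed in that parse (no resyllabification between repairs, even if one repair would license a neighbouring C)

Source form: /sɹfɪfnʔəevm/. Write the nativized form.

ʃiɹfɪfnʔəevmi

Substitution: /s/ → /ʃ/, giving /ʃɹfɪfnʔəevm/.
Syllabifying with onset maximization leaves /ʃ/, /m/ stranded (at most one coda consonant is licensed; onsets may contain at most 2 consonants).
Each unlicensed consonant becomes the onset of a new syllable: /ʃ/ → /ʃi/, /m/ → /mi/.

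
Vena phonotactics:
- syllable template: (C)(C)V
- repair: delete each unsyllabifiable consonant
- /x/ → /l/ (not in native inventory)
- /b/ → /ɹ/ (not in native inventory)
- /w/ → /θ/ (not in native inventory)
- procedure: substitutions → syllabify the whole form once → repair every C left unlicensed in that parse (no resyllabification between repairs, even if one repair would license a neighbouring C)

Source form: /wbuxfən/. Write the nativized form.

Substitution: /w/ → /θ/, /b/ → /ɹ/, /x/ → /l/, giving /θɹulfən/.
The consonants /n/ cannot be parsed into a legal (C)(C)V syllable (no codas are permitted; onsets may contain at most 2 consonants).
Deletion applies to /n/.

θɹulfə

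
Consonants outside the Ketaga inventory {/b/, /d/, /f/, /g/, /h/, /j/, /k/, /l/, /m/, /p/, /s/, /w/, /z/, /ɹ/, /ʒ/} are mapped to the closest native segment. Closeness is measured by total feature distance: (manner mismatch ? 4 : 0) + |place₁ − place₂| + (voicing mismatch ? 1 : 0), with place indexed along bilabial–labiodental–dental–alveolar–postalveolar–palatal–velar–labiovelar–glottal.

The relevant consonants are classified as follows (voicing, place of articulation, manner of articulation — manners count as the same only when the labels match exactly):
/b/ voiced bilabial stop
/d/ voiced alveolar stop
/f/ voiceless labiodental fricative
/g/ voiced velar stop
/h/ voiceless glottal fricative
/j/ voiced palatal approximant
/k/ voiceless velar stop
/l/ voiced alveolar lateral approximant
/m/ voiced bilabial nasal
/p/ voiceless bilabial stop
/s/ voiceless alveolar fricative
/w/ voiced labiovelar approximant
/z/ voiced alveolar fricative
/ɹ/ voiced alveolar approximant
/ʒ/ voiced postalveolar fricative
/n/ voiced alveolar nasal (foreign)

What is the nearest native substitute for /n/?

m

/m/ is closest: same manner (nasal), place distance 3 (alveolar→bilabial), same voicing; total 3. Next closest is /d/ at distance 4.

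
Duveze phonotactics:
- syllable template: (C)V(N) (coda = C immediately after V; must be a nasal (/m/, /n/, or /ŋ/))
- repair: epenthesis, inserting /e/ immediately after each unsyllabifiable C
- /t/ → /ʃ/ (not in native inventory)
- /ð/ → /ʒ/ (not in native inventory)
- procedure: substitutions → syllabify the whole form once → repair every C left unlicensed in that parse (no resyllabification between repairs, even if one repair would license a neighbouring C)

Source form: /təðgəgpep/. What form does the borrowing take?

Substitution: /t/ → /ʃ/, /ð/ → /ʒ/, giving /ʃəʒgəgpep/.
The consonants /ʒ/, /g/, /p/ cannot be parsed into a legal (C)V(N) syllable (only a nasal (/m/, /n/, or /ŋ/) is licensed in coda position; onsets are limited to one consonant).
Inserting the epenthetic vowel yields /ʒ/ → /ʒe/, /g/ → /ge/, /p/ → /pe/.

ʃəʒegəgepepe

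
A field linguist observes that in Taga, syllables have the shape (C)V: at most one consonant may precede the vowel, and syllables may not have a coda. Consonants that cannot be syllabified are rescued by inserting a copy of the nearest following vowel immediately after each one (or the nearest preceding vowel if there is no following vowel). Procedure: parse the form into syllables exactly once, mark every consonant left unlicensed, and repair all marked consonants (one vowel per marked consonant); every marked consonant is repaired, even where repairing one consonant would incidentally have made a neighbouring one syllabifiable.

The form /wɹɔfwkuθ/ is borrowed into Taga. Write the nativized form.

wɔɹɔfuwukuθu

Under (C)V, the unsyllabifiable consonants are /w/, /f/, /w/, /θ/ (no codas are permitted; onsets are limited to one consonant).
Each unlicensed consonant becomes the onset of a new syllable: /w/ → /wɔ/, /f/ → /fu/, /w/ → /wu/, /θ/ → /θu/.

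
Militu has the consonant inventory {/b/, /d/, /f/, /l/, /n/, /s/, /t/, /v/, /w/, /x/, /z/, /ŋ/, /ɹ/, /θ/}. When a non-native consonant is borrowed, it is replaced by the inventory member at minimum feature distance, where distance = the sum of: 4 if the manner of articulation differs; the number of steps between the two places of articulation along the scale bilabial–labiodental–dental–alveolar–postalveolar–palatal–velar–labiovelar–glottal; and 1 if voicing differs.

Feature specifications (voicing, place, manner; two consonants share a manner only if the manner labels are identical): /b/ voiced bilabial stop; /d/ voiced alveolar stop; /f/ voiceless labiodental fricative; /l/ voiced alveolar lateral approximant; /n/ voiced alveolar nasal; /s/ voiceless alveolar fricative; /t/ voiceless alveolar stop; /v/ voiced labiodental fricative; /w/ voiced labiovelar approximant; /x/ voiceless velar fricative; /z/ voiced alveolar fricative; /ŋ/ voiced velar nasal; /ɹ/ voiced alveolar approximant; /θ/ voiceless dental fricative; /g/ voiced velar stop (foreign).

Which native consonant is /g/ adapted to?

/d/ is closest: same manner (stop), place distance 3 (velar→alveolar), same voicing; total 3. Next closest is /t/ at distance 4.

d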